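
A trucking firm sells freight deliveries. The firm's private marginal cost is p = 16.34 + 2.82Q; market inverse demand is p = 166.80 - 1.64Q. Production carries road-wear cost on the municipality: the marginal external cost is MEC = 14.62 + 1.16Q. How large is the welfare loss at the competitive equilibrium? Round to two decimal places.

DWL = 257.06

Market equilibrium (private): 16.34 + 2.82Q = 166.80 - 1.64Q → Q_m = 33.7354.
Social marginal cost = private MC + MEC = 30.96 + 3.98Q.
Set SMC = demand: 30.96 + 3.98Q = 166.80 - 1.64Q → Q* = 24.1708.
The welfare-loss triangle has base |Q_m − Q*| and height MEC(Q_m) (the vertical gap between SMC and demand is zero at Q* and MEC at Q_m).
DWL = ½ × 9.5646 × 53.7531 = 257.0635.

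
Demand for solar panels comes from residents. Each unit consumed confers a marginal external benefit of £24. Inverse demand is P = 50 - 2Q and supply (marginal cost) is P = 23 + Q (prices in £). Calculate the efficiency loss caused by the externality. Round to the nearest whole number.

DWL = £96

Market equilibrium (private): 23 + Q = 50 - 2Q → Q_m = 9.0000.
Social marginal benefit = demand + MEB = 74 - 2Q.
Set SMB = MC: 74 - 2Q = 23 + Q → Q* = 17.0000.
The welfare-loss triangle has base |Q_m − Q*| and height MEB(Q_m) (the vertical gap between SMB and MC is zero at Q* and MEB at Q_m).
DWL = ½ × 8.0000 × 24.0000 = 96.0000.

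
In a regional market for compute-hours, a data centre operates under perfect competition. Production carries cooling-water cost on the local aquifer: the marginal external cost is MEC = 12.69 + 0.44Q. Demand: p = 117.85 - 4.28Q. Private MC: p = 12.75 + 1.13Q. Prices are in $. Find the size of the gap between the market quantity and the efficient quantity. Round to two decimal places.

Market equilibrium (private): 12.75 + 1.13Q = 117.85 - 4.28Q → Q_m = 19.4270.
Social marginal cost = private MC + MEC = 25.44 + 1.57Q.
Set SMC = demand: 25.44 + 1.57Q = 117.85 - 4.28Q → Q* = 15.7966.
Gap = |19.4270 − 15.7966| = 3.6304.

3.63 units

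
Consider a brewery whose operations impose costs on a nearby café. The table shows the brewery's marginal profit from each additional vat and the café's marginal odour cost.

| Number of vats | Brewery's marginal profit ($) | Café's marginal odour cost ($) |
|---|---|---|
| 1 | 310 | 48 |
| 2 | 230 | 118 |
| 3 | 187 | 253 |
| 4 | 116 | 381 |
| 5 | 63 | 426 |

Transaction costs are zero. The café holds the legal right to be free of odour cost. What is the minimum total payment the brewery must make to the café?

$166

Efficient level: marginal profit ≥ marginal odour cost through level 2, so k* = 2.
With the café holding the right, the brewery must at least compensate total damage at k*: 48 + 118 = 166.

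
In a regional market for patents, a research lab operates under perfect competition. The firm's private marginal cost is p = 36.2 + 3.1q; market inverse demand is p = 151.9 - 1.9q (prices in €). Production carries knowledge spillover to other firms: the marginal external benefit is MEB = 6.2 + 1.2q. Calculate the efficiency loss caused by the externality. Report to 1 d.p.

Market equilibrium (private): 36.2 + 3.1q = 151.9 - 1.9q → q_m = 23.1400.
Social marginal cost = private MC − MEB = 30.0 + 1.9q.
Set SMC = demand: 30.0 + 1.9q = 151.9 - 1.9q → q* = 32.0789.
Height of the DWL triangle at q_m is demand(q_m) − SMC(q_m) = MEB(q_m) = 33.9680.
DWL = ½ × 8.9389 × 33.9680 = 151.8183.

DWL = €151.8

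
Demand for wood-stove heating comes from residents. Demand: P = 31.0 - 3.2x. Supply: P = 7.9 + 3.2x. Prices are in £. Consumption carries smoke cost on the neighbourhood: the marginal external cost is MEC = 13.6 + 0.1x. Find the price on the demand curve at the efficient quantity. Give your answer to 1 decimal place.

Social marginal benefit = demand − MEC = 17.4 - 3.3x.
Set SMB = MC: 17.4 - 3.3x = 7.9 + 3.2x → x* = 1.4615.
Consumer price on the demand curve at x*: 31.0 − 3.2×1.4615 = 26.3232.

P = £26.3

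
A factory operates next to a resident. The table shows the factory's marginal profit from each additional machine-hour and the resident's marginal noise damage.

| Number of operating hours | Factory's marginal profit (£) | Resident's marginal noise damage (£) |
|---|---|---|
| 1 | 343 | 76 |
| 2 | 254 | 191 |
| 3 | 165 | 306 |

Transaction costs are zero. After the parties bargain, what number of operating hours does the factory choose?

2

Bargaining reaches the level where marginal profit last exceeds marginal noise damage.
That holds through level 2 (254 ≥ 191) but not at 3 (165 < 306).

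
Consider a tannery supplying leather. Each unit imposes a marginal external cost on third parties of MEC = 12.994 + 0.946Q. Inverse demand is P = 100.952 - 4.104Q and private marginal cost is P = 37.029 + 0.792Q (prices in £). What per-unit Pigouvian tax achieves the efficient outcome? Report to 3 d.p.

Social marginal cost = private MC + MEC = 50.023 + 1.738Q.
Set SMC = demand: 50.023 + 1.738Q = 100.952 - 4.104Q → Q* = 8.7177.
The Pigouvian tax equals MEC at Q*: 12.994 + 0.946×8.7177 = 21.2409.

tax = £21.241 per unit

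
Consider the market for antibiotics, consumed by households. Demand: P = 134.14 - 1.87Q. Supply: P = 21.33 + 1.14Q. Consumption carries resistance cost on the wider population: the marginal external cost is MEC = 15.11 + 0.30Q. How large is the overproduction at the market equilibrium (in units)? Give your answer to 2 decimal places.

Market equilibrium (private): 21.33 + 1.14Q = 134.14 - 1.87Q → Q_m = 37.4784.
Social marginal benefit = demand − MEC = 119.03 - 2.17Q.
Set SMB = MC: 119.03 - 2.17Q = 21.33 + 1.14Q → Q* = 29.5166.
Gap = |37.4784 − 29.5166| = 7.9618.

7.96 units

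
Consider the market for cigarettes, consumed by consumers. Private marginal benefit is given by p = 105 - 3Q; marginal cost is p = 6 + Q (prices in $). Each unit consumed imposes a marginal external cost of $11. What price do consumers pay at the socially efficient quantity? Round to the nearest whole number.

P = $39

Social marginal benefit = demand − MEC = 94 - 3Q.
Set SMB = MC: 94 - 3Q = 6 + Q → Q* = 22.0000.
Consumer price on the demand curve at Q*: 105 − 3×22.0000 = 39.0000.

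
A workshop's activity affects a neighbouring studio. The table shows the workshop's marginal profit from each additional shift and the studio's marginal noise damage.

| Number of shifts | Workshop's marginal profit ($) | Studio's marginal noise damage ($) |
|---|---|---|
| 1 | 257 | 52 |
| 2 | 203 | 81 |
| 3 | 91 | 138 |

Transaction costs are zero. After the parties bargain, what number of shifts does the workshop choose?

Bargaining reaches the level where marginal profit last exceeds marginal noise damage.
That holds through level 2 (203 ≥ 81) but not at 3 (91 < 138).

2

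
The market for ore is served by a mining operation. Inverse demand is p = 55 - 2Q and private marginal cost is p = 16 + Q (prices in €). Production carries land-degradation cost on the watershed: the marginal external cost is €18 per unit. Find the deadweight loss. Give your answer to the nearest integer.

DWL = €54

Market equilibrium (private): 16 + Q = 55 - 2Q → Q_m = 13.0000.
Social marginal cost = private MC + MEC = 34 + Q.
Set SMC = demand: 34 + Q = 55 - 2Q → Q* = 7.0000.
Height of the DWL triangle at Q_m is SMC(Q_m) − demand(Q_m) = MEC(Q_m) = 18.0000.
DWL = ½ × 6.0000 × 18.0000 = 54.0000.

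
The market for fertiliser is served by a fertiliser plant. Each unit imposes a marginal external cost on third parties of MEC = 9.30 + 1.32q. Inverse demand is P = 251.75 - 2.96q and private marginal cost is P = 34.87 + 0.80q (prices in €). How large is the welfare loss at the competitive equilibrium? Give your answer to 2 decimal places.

Market equilibrium (private): 34.87 + 0.80q = 251.75 - 2.96q → q_m = 57.6809.
Social marginal cost = private MC + MEC = 44.17 + 2.12q.
Set SMC = demand: 44.17 + 2.12q = 251.75 - 2.96q → q* = 40.8622.
The loss is the area between SMC and demand from q* to q_m; with linear curves that's a triangle of height MEC(q_m).
DWL = ½ × 16.8187 × 85.4387 = 718.4839.

DWL = €718.48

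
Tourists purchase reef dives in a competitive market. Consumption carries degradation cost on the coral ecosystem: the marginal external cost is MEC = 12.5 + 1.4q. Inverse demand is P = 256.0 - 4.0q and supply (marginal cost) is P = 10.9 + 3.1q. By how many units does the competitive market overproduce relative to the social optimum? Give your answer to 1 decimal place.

Market equilibrium (private): 10.9 + 3.1q = 256.0 - 4.0q → q_m = 34.5211.
Social marginal benefit = demand − MEC = 243.5 - 5.4q.
Set SMB = MC: 243.5 - 5.4q = 10.9 + 3.1q → q* = 27.3647.
Gap = |34.5211 − 27.3647| = 7.1564.

7.2 units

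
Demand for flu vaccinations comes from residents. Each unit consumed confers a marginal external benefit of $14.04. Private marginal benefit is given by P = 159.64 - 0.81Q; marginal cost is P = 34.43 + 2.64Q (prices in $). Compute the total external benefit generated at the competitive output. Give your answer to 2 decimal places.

$509.55

Market equilibrium (private): 34.43 + 2.64Q = 159.64 - 0.81Q → Q_m = 36.2928.
Total external benefit = MEB × Q_m = 14.04 × 36.2928 = 509.5509.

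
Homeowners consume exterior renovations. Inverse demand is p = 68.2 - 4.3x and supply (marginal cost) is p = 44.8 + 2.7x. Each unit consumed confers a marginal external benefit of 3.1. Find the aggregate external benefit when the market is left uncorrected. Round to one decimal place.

10.4

Market equilibrium (private): 44.8 + 2.7x = 68.2 - 4.3x → x_m = 3.3429.
Total external benefit = MEB × x_m = 3.1 × 3.3429 = 10.3630.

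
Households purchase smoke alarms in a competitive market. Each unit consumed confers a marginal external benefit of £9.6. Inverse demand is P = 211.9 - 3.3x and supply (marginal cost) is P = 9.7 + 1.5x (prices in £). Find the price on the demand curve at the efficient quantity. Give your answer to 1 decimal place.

Social marginal benefit = demand + MEB = 221.5 - 3.3x.
Set SMB = MC: 221.5 - 3.3x = 9.7 + 1.5x → x* = 44.1250.
Consumer price on the demand curve at x*: 211.9 − 3.3×44.1250 = 66.2875.

P = £66.3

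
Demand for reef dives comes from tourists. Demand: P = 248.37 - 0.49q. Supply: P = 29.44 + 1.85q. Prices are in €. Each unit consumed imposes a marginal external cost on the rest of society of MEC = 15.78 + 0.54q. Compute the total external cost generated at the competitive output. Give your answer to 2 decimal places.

Market equilibrium (private): 29.44 + 1.85q = 248.37 - 0.49q → q_m = 93.5598.
Total external cost = ∫₀^{q_m} (15.78 + 0.54q) dq = 15.78×93.5598 + ½×0.54×93.5598² = 3839.8014.

€3839.80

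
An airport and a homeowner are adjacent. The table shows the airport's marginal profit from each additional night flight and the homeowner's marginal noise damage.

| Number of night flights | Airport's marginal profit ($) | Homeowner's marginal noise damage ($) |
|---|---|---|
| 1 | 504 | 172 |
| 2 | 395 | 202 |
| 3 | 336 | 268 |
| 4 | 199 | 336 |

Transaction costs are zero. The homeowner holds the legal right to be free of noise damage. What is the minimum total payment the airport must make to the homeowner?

Efficient level: marginal profit ≥ marginal noise damage through level 3, so k* = 3.
With the homeowner holding the right, the airport must at least compensate total damage at k*: 172 + 202 + 268 = 642.

$642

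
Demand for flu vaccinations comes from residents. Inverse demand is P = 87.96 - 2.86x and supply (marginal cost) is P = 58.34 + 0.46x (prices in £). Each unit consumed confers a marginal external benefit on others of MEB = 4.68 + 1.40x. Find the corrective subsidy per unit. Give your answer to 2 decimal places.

Social marginal benefit = demand + MEB = 92.64 - 1.46x.
Set SMB = MC: 92.64 - 1.46x = 58.34 + 0.46x → x* = 17.8646.
The Pigouvian subsidy equals MEB at x*: 4.68 + 1.40×17.8646 = 29.6904.

subsidy = £29.69 per unit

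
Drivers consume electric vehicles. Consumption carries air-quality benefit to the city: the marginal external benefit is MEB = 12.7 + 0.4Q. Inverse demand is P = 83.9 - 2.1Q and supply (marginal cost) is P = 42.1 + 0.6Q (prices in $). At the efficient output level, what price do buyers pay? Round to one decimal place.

P = $34.1

Social marginal benefit = demand + MEB = 96.6 - 1.7Q.
Set SMB = MC: 96.6 - 1.7Q = 42.1 + 0.6Q → Q* = 23.6957.
Consumer price on the demand curve at Q*: 83.9 − 2.1×23.6957 = 34.1390.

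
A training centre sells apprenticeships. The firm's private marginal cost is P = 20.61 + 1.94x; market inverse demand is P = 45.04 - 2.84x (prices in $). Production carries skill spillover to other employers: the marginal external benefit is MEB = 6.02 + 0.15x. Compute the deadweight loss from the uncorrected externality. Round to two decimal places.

Market equilibrium (private): 20.61 + 1.94x = 45.04 - 2.84x → x_m = 5.1109.
Social marginal cost = private MC − MEB = 14.59 + 1.79x.
Set SMC = demand: 14.59 + 1.79x = 45.04 - 2.84x → x* = 6.5767.
Between x* and x_m the wedge demand − SMC runs linearly from 0 to MEB(x_m), so the loss is a triangle.
DWL = ½ × 1.4658 × 6.7866 = 4.9739.

DWL = $4.97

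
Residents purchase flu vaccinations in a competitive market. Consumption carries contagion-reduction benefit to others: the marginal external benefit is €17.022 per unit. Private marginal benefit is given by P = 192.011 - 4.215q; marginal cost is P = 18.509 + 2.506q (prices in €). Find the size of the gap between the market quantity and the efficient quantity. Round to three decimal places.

2.533 units

Market equilibrium (private): 18.509 + 2.506q = 192.011 - 4.215q → q_m = 25.8149.
Social marginal benefit = demand + MEB = 209.033 - 4.215q.
Set SMB = MC: 209.033 - 4.215q = 18.509 + 2.506q → q* = 28.3476.
Gap = |25.8149 − 28.3476| = 2.5327.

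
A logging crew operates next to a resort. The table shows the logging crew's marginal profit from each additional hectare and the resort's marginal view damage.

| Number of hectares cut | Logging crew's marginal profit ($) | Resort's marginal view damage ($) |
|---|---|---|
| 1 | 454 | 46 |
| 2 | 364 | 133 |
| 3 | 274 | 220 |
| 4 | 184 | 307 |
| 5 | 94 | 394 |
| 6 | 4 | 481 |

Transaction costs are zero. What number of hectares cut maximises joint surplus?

Bargaining reaches the level where marginal profit last exceeds marginal view damage.
That holds through level 3 (274 ≥ 220) but not at 4 (184 < 307).

3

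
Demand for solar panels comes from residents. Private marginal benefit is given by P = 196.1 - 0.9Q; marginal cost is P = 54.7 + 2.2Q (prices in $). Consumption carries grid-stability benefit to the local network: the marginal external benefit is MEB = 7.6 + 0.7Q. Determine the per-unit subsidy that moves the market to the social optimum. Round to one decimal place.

subsidy = $51.1 per unit

Social marginal benefit = demand + MEB = 203.7 - 0.2Q.
Set SMB = MC: 203.7 - 0.2Q = 54.7 + 2.2Q → Q* = 62.0833.
The Pigouvian subsidy equals MEB at Q*: 7.6 + 0.7×62.0833 = 51.0583.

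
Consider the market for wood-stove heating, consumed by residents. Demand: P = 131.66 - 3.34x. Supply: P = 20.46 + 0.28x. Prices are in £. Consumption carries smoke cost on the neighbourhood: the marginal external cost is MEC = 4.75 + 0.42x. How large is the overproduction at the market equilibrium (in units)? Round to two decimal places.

Market equilibrium (private): 20.46 + 0.28x = 131.66 - 3.34x → x_m = 30.7182.
Social marginal benefit = demand − MEC = 126.91 - 3.76x.
Set SMB = MC: 126.91 - 3.76x = 20.46 + 0.28x → x* = 26.3490.
Gap = |30.7182 − 26.3490| = 4.3692.

4.37 units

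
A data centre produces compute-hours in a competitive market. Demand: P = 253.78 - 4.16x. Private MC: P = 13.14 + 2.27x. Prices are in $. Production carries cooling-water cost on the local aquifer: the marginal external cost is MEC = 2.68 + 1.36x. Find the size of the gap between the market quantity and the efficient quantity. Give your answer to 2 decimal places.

6.88 units

Market equilibrium (private): 13.14 + 2.27x = 253.78 - 4.16x → x_m = 37.4246.
Social marginal cost = private MC + MEC = 15.82 + 3.63x.
Set SMC = demand: 15.82 + 3.63x = 253.78 - 4.16x → x* = 30.5469.
Gap = |37.4246 − 30.5469| = 6.8777.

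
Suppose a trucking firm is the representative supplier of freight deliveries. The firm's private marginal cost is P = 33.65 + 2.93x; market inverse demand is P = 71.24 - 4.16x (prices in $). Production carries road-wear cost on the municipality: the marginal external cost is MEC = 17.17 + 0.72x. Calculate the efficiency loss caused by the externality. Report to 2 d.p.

Market equilibrium (private): 33.65 + 2.93x = 71.24 - 4.16x → x_m = 5.3018.
Social marginal cost = private MC + MEC = 50.82 + 3.65x.
Set SMC = demand: 50.82 + 3.65x = 71.24 - 4.16x → x* = 2.6146.
The loss is the area between SMC and demand from x* to x_m; with linear curves that's a triangle of height MEC(x_m).
DWL = ½ × 2.6872 × 20.9873 = 28.1985.

DWL = $28.20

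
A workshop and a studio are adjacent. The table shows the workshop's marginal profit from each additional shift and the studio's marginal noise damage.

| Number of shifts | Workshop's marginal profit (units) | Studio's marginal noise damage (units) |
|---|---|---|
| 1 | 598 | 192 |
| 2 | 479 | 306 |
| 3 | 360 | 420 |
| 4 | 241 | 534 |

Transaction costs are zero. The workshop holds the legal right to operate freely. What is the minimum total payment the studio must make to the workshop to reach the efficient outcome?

Left alone the workshop would choose level 4 (marginal profit stays positive).
Efficient level: k* = 2 (marginal profit ≥ marginal noise damage through 2).
The studio must at least cover the workshop's forgone profit from cutting 4→2: 360 + 241 = 601.

601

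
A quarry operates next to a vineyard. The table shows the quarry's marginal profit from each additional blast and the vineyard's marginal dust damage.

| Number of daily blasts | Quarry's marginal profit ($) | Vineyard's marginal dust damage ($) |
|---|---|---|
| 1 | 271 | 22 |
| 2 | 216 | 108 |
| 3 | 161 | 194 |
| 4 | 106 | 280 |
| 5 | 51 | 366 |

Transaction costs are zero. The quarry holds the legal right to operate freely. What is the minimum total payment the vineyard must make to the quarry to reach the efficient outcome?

Left alone the quarry would choose level 5 (marginal profit stays positive).
Efficient level: k* = 2 (marginal profit ≥ marginal dust damage through 2).
The vineyard must at least cover the quarry's forgone profit from cutting 5→2: 161 + 106 + 51 = 318.

$318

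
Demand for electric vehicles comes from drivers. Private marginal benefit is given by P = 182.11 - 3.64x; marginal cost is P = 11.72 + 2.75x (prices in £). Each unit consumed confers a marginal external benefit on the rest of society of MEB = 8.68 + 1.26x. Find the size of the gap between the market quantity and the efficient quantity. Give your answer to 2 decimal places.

8.24 units

Market equilibrium (private): 11.72 + 2.75x = 182.11 - 3.64x → x_m = 26.6651.
Social marginal benefit = demand + MEB = 190.79 - 2.38x.
Set SMB = MC: 190.79 - 2.38x = 11.72 + 2.75x → x* = 34.9064.
Gap = |26.6651 − 34.9064| = 8.2413.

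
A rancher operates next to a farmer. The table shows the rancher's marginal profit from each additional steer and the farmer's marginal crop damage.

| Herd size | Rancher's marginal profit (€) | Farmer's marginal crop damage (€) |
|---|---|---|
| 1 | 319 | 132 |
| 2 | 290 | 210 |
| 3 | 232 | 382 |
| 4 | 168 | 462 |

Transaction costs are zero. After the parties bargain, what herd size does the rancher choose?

2

Bargaining reaches the level where marginal profit last exceeds marginal crop damage.
That holds through level 2 (290 ≥ 210) but not at 3 (232 < 382).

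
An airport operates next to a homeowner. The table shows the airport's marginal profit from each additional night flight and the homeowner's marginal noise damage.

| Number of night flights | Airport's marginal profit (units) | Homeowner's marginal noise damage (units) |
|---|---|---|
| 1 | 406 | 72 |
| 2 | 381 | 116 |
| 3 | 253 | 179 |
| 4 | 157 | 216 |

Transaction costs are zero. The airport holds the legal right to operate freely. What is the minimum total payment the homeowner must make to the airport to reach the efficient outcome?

Left alone the airport would choose level 4 (marginal profit stays positive).
Efficient level: k* = 3 (marginal profit ≥ marginal noise damage through 3).
The homeowner must at least cover the airport's forgone profit from cutting 4→3: 157 = 157.

157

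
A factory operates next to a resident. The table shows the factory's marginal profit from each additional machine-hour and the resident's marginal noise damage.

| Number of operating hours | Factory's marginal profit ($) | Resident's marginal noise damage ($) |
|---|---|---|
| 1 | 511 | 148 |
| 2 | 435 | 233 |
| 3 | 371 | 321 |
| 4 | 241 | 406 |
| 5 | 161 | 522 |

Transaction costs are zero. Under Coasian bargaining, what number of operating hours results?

3

Bargaining reaches the level where marginal profit last exceeds marginal noise damage.
That holds through level 3 (371 ≥ 321) but not at 4 (241 < 406).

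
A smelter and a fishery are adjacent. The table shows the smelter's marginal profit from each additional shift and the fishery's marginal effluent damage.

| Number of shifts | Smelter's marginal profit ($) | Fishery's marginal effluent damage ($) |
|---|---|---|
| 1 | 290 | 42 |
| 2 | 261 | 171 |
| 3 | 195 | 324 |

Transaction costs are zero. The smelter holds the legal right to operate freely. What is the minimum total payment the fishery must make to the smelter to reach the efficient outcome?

$195

Left alone the smelter would choose level 3 (marginal profit stays positive).
Efficient level: k* = 2 (marginal profit ≥ marginal effluent damage through 2).
The fishery must at least cover the smelter's forgone profit from cutting 3→2: 195 = 195.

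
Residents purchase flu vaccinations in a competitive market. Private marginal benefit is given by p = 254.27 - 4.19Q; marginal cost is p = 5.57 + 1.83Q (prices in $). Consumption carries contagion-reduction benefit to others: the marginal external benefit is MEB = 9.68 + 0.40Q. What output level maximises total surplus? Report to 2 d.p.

Social marginal benefit = demand + MEB = 263.95 - 3.79Q.
Set SMB = MC: 263.95 - 3.79Q = 5.57 + 1.83Q → Q* = 45.9751.

Q* = 45.98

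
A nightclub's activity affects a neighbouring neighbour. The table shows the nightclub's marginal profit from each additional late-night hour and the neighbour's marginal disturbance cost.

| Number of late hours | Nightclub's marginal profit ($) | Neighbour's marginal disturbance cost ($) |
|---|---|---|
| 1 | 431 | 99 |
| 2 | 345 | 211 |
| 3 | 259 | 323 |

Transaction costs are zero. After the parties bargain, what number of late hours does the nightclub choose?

2

Bargaining reaches the level where marginal profit last exceeds marginal disturbance cost.
That holds through level 2 (345 ≥ 211) but not at 3 (259 < 323).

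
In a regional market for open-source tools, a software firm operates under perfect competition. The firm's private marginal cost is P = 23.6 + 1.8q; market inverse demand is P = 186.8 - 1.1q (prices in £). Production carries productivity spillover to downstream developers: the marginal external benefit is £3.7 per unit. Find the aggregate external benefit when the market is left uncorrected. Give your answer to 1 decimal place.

Market equilibrium (private): 23.6 + 1.8q = 186.8 - 1.1q → q_m = 56.2759.
Total external benefit = MEB × q_m = 3.7 × 56.2759 = 208.2208.

£208.2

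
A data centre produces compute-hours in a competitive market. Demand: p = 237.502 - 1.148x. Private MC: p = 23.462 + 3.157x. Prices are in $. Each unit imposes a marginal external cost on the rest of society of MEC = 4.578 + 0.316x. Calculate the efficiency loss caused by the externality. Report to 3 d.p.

DWL = $44.541

Market equilibrium (private): 23.462 + 3.157x = 237.502 - 1.148x → x_m = 49.7189.
Social marginal cost = private MC + MEC = 28.040 + 3.473x.
Set SMC = demand: 28.040 + 3.473x = 237.502 - 1.148x → x* = 45.3283.
The welfare-loss triangle has base |x_m − x*| and height MEC(x_m) (the vertical gap between SMC and demand is zero at x* and MEC at x_m).
DWL = ½ × 4.3906 × 20.2892 = 44.5409.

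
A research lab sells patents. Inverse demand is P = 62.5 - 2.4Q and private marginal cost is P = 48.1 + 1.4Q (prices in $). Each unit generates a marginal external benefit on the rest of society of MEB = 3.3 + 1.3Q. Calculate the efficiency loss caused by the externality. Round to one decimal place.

DWL = $13.5

Market equilibrium (private): 48.1 + 1.4Q = 62.5 - 2.4Q → Q_m = 3.7895.
Social marginal cost = private MC − MEB = 44.8 + 0.1Q.
Set SMC = demand: 44.8 + 0.1Q = 62.5 - 2.4Q → Q* = 7.0800.
The welfare-loss triangle has base |Q_m − Q*| and height MEB(Q_m) (the vertical gap between SMC and demand is zero at Q* and MEB at Q_m).
DWL = ½ × 3.2905 × 8.2263 = 13.5343.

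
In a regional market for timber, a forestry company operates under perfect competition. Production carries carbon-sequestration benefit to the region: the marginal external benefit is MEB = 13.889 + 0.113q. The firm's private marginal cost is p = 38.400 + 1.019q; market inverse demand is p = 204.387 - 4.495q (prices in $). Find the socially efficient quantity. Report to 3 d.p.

q* = 33.304

Social marginal cost = private MC − MEB = 24.511 + 0.906q.
Set SMC = demand: 24.511 + 0.906q = 204.387 - 4.495q → q* = 33.3042.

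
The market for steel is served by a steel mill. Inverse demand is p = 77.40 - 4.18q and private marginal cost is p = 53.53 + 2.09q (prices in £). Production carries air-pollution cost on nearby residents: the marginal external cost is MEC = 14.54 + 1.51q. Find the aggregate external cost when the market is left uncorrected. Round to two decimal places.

Market equilibrium (private): 53.53 + 2.09q = 77.40 - 4.18q → q_m = 3.8070.
Total external cost = ∫₀^{q_m} (14.54 + 1.51q) dq = 14.54×3.8070 + ½×1.51×3.8070² = 66.2962.

£66.30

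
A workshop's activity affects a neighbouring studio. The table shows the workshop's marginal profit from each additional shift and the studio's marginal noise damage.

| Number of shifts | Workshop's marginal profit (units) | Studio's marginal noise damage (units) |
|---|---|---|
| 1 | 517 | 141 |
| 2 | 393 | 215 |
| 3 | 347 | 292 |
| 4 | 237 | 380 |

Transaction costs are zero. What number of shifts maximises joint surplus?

Bargaining reaches the level where marginal profit last exceeds marginal noise damage.
That holds through level 3 (347 ≥ 292) but not at 4 (237 < 380).

3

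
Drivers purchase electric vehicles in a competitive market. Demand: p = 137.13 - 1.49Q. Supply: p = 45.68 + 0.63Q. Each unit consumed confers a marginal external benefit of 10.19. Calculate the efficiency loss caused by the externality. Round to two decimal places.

DWL = 24.49

Market equilibrium (private): 45.68 + 0.63Q = 137.13 - 1.49Q → Q_m = 43.1368.
Social marginal benefit = demand + MEB = 147.32 - 1.49Q.
Set SMB = MC: 147.32 - 1.49Q = 45.68 + 0.63Q → Q* = 47.9434.
The loss is the area between SMB and MC from Q* to Q_m; with linear curves that's a triangle of height MEB(Q_m).
DWL = ½ × 4.8066 × 10.1900 = 24.4896.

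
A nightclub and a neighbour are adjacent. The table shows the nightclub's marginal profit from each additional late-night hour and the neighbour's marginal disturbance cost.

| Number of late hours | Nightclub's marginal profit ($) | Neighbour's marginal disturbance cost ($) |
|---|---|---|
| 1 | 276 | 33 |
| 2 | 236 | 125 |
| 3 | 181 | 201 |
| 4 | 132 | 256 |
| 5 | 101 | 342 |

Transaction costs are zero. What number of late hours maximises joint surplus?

Bargaining reaches the level where marginal profit last exceeds marginal disturbance cost.
That holds through level 2 (236 ≥ 125) but not at 3 (181 < 201).

2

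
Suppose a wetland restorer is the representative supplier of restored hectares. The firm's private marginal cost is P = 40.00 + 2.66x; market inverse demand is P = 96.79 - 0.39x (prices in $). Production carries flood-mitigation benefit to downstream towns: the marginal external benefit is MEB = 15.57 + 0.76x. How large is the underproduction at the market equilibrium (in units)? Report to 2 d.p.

12.98 units

Market equilibrium (private): 40.00 + 2.66x = 96.79 - 0.39x → x_m = 18.6197.
Social marginal cost = private MC − MEB = 24.43 + 1.90x.
Set SMC = demand: 24.43 + 1.90x = 96.79 - 0.39x → x* = 31.5983.
Gap = |18.6197 − 31.5983| = 12.9786.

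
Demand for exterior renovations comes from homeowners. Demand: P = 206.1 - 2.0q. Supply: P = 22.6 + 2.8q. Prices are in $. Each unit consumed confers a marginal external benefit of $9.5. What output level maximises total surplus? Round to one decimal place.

Social marginal benefit = demand + MEB = 215.6 - 2.0q.
Set SMB = MC: 215.6 - 2.0q = 22.6 + 2.8q → q* = 40.2083.

q* = 40.2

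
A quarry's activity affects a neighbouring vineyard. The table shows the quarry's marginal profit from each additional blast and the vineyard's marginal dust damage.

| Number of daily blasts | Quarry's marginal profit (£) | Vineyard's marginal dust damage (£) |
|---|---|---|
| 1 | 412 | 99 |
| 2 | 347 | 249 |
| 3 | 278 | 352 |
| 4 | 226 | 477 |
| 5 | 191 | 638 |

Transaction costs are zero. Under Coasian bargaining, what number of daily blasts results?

Bargaining reaches the level where marginal profit last exceeds marginal dust damage.
That holds through level 2 (347 ≥ 249) but not at 3 (278 < 352).

2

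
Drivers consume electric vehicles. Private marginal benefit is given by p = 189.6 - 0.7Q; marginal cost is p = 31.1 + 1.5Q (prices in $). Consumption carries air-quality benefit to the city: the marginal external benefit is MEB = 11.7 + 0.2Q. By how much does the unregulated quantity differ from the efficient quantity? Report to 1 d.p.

13.1 units

Market equilibrium (private): 31.1 + 1.5Q = 189.6 - 0.7Q → Q_m = 72.0455.
Social marginal benefit = demand + MEB = 201.3 - 0.5Q.
Set SMB = MC: 201.3 - 0.5Q = 31.1 + 1.5Q → Q* = 85.1000.
Gap = |72.0455 − 85.1000| = 13.0545.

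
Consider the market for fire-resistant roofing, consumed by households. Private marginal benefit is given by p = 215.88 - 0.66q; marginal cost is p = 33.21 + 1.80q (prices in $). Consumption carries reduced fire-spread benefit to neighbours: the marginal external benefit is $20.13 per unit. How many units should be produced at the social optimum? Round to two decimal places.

q* = 82.44

Social marginal benefit = demand + MEB = 236.01 - 0.66q.
Set SMB = MC: 236.01 - 0.66q = 33.21 + 1.80q → q* = 82.4390.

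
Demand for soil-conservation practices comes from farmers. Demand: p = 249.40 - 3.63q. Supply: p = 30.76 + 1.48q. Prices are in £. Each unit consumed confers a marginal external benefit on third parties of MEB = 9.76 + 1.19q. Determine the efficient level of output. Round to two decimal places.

Social marginal benefit = demand + MEB = 259.16 - 2.44q.
Set SMB = MC: 259.16 - 2.44q = 30.76 + 1.48q → q* = 58.2653.

q* = 58.27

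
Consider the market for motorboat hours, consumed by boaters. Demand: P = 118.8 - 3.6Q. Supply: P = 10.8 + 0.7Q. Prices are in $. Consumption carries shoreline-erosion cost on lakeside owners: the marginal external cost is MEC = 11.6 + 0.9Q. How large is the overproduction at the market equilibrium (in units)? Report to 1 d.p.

Market equilibrium (private): 10.8 + 0.7Q = 118.8 - 3.6Q → Q_m = 25.1163.
Social marginal benefit = demand − MEC = 107.2 - 4.5Q.
Set SMB = MC: 107.2 - 4.5Q = 10.8 + 0.7Q → Q* = 18.5385.
Gap = |25.1163 − 18.5385| = 6.5778.

6.6 units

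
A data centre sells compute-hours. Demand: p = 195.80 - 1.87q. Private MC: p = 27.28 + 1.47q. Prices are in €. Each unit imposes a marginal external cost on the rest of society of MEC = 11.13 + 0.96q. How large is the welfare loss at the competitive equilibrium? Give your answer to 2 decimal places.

DWL = €412.58

Market equilibrium (private): 27.28 + 1.47q = 195.80 - 1.87q → q_m = 50.4551.
Social marginal cost = private MC + MEC = 38.41 + 2.43q.
Set SMC = demand: 38.41 + 2.43q = 195.80 - 1.87q → q* = 36.6023.
Between q* and q_m the wedge SMC − demand runs linearly from 0 to MEC(q_m), so the loss is a triangle.
DWL = ½ × 13.8528 × 59.5669 = 412.5842.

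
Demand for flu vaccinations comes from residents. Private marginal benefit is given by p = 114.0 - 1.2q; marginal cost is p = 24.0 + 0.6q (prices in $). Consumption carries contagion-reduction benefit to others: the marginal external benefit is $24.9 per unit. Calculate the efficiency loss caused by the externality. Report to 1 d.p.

DWL = $172.2

Market equilibrium (private): 24.0 + 0.6q = 114.0 - 1.2q → q_m = 50.0000.
Social marginal benefit = demand + MEB = 138.9 - 1.2q.
Set SMB = MC: 138.9 - 1.2q = 24.0 + 0.6q → q* = 63.8333.
Between q* and q_m the wedge SMB − MC runs linearly from 0 to MEB(q_m), so the loss is a triangle.
DWL = ½ × 13.8333 × 24.9000 = 172.2246.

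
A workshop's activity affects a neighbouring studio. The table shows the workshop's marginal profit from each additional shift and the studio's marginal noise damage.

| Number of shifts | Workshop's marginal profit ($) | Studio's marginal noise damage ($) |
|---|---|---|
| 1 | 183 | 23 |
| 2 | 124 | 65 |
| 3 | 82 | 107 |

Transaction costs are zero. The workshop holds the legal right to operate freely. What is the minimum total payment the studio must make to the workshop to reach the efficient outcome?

$82

Left alone the workshop would choose level 3 (marginal profit stays positive).
Efficient level: k* = 2 (marginal profit ≥ marginal noise damage through 2).
The studio must at least cover the workshop's forgone profit from cutting 3→2: 82 = 82.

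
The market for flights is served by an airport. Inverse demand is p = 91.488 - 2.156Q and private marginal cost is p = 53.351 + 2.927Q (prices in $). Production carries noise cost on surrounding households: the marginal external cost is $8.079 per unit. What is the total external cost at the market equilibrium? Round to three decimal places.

$60.616

Market equilibrium (private): 53.351 + 2.927Q = 91.488 - 2.156Q → Q_m = 7.5029.
Total external cost = MEC × Q_m = 8.079 × 7.5029 = 60.6159.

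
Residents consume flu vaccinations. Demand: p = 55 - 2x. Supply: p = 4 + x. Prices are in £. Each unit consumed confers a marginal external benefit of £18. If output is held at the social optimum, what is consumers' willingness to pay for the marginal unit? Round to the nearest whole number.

P = £9

Social marginal benefit = demand + MEB = 73 - 2x.
Set SMB = MC: 73 - 2x = 4 + x → x* = 23.0000.
Consumer price on the demand curve at x*: 55 − 2×23.0000 = 9.0000.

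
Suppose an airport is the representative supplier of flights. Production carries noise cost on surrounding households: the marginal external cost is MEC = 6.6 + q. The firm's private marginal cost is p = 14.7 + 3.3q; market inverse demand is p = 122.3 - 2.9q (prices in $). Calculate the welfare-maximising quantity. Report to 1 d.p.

Social marginal cost = private MC + MEC = 21.3 + 4.3q.
Set SMC = demand: 21.3 + 4.3q = 122.3 - 2.9q → q* = 14.0278.

q* = 14.0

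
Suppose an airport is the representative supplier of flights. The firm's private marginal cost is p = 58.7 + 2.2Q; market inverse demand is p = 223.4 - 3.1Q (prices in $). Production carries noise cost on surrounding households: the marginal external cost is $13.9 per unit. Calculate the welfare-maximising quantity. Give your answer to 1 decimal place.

Social marginal cost = private MC + MEC = 72.6 + 2.2Q.
Set SMC = demand: 72.6 + 2.2Q = 223.4 - 3.1Q → Q* = 28.4528.

Q* = 28.5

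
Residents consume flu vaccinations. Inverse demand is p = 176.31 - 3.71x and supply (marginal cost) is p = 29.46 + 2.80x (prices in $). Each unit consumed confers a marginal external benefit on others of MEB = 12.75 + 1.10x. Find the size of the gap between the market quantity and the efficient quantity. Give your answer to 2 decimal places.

Market equilibrium (private): 29.46 + 2.80x = 176.31 - 3.71x → x_m = 22.5576.
Social marginal benefit = demand + MEB = 189.06 - 2.61x.
Set SMB = MC: 189.06 - 2.61x = 29.46 + 2.80x → x* = 29.5009.
Gap = |22.5576 − 29.5009| = 6.9433.

6.94 units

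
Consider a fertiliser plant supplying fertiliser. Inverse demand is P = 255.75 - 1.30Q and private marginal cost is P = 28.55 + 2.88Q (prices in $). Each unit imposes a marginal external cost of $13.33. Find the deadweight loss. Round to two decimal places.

DWL = $21.25

Market equilibrium (private): 28.55 + 2.88Q = 255.75 - 1.30Q → Q_m = 54.3541.
Social marginal cost = private MC + MEC = 41.88 + 2.88Q.
Set SMC = demand: 41.88 + 2.88Q = 255.75 - 1.30Q → Q* = 51.1651.
The loss is the area between SMC and demand from Q* to Q_m; with linear curves that's a triangle of height MEC(Q_m).
DWL = ½ × 3.1890 × 13.3300 = 21.2547.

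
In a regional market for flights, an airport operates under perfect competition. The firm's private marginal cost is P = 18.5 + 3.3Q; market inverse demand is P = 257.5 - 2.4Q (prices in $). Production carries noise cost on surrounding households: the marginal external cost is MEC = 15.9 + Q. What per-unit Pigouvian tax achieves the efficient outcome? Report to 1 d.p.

Social marginal cost = private MC + MEC = 34.4 + 4.3Q.
Set SMC = demand: 34.4 + 4.3Q = 257.5 - 2.4Q → Q* = 33.2985.
The Pigouvian tax equals MEC at Q*: 15.9 + 1.0×33.2985 = 49.1985.

tax = $49.2 per unit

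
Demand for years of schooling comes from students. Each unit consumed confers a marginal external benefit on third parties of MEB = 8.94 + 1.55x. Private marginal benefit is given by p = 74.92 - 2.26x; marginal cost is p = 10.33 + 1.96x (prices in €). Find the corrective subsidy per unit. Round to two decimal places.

subsidy = €51.63 per unit

Social marginal benefit = demand + MEB = 83.86 - 0.71x.
Set SMB = MC: 83.86 - 0.71x = 10.33 + 1.96x → x* = 27.5393.
The Pigouvian subsidy equals MEB at x*: 8.94 + 1.55×27.5393 = 51.6259.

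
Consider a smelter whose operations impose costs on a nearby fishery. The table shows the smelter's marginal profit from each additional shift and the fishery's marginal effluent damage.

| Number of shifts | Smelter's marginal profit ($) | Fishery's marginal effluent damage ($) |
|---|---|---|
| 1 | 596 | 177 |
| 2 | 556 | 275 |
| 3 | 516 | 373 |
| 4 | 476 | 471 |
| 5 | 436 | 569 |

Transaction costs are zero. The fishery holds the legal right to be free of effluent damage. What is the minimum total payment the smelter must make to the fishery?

$1296

Efficient level: marginal profit ≥ marginal effluent damage through level 4, so k* = 4.
With the fishery holding the right, the smelter must at least compensate total damage at k*: 177 + 275 + 373 + 471 = 1296.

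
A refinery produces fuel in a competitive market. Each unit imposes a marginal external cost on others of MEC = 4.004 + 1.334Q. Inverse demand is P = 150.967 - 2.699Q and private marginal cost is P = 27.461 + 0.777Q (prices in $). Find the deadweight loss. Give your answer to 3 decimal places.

Market equilibrium (private): 27.461 + 0.777Q = 150.967 - 2.699Q → Q_m = 35.5311.
Social marginal cost = private MC + MEC = 31.465 + 2.111Q.
Set SMC = demand: 31.465 + 2.111Q = 150.967 - 2.699Q → Q* = 24.8445.
The welfare-loss triangle has base |Q_m − Q*| and height MEC(Q_m) (the vertical gap between SMC and demand is zero at Q* and MEC at Q_m).
DWL = ½ × 10.6866 × 51.4024 = 274.6584.

DWL = $274.658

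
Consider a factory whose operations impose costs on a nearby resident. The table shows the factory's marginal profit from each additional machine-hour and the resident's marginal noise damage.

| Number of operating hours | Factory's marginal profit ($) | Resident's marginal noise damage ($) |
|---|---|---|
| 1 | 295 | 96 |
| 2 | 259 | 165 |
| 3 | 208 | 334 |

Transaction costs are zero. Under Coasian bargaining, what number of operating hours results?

Bargaining reaches the level where marginal profit last exceeds marginal noise damage.
That holds through level 2 (259 ≥ 165) but not at 3 (208 < 334).

2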